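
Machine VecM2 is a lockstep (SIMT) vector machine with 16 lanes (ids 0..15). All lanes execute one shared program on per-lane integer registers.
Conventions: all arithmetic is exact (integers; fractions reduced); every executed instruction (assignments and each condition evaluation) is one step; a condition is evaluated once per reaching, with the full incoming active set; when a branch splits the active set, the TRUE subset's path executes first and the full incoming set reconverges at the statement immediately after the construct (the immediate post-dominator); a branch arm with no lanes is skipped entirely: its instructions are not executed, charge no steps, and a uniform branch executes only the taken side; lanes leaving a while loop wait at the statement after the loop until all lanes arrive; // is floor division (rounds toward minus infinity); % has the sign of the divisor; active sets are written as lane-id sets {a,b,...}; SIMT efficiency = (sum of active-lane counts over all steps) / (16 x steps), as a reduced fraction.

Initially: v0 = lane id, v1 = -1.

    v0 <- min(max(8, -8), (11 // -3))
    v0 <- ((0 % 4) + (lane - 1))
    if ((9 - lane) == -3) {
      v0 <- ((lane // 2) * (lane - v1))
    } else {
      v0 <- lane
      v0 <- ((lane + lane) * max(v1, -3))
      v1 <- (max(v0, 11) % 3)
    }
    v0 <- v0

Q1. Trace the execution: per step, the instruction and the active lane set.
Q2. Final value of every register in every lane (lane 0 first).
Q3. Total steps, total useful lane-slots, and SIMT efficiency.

step 0: v0 <- min(max(8, -8), (11 // -3)) {0,1,2,3,4,5,6,7,8,9,10,11,12,13,14,15}
step 1: v0 <- ((0 % 4) + (lane - 1)) {0,1,2,3,4,5,6,7,8,9,10,11,12,13,14,15}
step 2: eval ((9 - lane) == -3)      {0,1,2,3,4,5,6,7,8,9,10,11,12,13,14,15}
step 3: v0 <- ((lane // 2) * (lane - v1)) {12}
step 4: v0 <- lane                   {0,1,2,3,4,5,6,7,8,9,10,11,13,14,15}
step 5: v0 <- ((lane + lane) * max(v1, -3)) {0,1,2,3,4,5,6,7,8,9,10,11,13,14,15}
step 6: v1 <- (max(v0, 11) % 3)      {0,1,2,3,4,5,6,7,8,9,10,11,13,14,15}
step 7: v0 <- v0                     {0,1,2,3,4,5,6,7,8,9,10,11,12,13,14,15}

Answer: 8 steps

v0: 0,-2,-4,-6,-8,-10,-12,-14,-16,-18,-20,-22,78,-26,-28,-30
v1: 2,2,2,2,2,2,2,2,2,2,2,2,-1,2,2,2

steps = 8; useful = 110; efficiency = 110/128 = 55/64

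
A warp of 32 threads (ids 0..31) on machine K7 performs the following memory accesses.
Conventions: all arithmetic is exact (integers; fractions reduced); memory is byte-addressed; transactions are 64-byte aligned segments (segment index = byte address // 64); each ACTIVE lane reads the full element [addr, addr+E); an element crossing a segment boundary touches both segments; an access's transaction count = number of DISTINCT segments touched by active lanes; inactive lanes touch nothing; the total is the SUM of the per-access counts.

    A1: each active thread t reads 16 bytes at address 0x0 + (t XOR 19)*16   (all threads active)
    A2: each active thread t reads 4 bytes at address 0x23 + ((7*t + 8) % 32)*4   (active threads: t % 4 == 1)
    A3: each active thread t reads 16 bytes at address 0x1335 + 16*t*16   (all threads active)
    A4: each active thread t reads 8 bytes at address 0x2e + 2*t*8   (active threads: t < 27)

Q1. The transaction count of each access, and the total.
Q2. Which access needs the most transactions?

A1: 8 transactions
A2: 3 transactions
A3: 64 transactions
A4: 8 transactions

Answer: 8,3,64,8; total 83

Answer: A3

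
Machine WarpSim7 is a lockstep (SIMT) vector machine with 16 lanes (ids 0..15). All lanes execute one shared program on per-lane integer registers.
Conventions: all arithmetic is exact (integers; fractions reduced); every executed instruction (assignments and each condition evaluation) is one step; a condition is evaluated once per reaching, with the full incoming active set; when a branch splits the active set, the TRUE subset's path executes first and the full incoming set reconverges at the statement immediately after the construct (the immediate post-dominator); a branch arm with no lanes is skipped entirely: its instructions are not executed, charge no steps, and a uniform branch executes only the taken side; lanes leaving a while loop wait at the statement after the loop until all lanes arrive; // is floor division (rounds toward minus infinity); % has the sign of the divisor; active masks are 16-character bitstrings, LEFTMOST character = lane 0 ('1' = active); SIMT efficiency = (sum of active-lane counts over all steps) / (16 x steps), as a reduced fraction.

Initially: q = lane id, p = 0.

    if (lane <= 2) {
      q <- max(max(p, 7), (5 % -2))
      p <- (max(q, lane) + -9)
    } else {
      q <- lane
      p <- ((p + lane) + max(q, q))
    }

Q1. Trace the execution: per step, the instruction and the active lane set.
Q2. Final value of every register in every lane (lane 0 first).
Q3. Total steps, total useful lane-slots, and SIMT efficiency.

step 0: eval (lane <= 2)             1111111111111111
step 1: q <- max(max(p, 7), (5 % -2)) 1110000000000000
step 2: p <- (max(q, lane) + -9)     1110000000000000
step 3: q <- lane                    0001111111111111
step 4: p <- ((p + lane) + max(q, q)) 0001111111111111

Answer: 5 steps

q: 7,7,7,3,4,5,6,7,8,9,10,11,12,13,14,15
p: -2,-2,-2,6,8,10,12,14,16,18,20,22,24,26,28,30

steps = 5; useful = 48; efficiency = 48/80 = 3/5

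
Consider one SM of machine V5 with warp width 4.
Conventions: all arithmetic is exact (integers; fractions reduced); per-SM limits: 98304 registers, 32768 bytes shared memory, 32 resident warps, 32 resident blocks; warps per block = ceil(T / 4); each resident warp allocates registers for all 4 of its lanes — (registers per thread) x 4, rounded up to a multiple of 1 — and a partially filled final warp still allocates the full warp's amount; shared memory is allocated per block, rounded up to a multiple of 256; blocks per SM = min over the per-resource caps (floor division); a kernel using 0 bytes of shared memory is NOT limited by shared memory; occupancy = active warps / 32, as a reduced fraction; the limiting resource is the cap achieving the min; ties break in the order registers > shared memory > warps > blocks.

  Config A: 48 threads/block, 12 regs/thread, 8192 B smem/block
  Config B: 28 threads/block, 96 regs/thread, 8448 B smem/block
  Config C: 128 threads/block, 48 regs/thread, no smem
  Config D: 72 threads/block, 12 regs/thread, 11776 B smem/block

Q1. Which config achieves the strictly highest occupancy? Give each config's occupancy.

occupancies: A 3/4, B 21/32, C 1, D 9/16

Answer: C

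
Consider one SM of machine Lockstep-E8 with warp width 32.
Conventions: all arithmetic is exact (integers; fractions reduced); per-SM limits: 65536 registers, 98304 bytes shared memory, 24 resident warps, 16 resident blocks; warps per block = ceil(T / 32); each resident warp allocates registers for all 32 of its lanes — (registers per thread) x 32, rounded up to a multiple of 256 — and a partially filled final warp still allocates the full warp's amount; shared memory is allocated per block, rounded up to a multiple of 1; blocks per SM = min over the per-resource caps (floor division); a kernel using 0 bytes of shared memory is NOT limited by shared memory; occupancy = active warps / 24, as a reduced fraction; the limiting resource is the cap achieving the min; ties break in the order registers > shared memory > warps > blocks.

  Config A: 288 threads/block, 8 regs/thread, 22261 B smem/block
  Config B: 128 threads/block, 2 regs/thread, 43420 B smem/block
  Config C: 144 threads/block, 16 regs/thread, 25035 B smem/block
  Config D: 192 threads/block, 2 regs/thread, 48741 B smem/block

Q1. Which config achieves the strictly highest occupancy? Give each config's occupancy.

occupancies: A 3/4, B 1/3, C 5/8, D 1/2

Answer: A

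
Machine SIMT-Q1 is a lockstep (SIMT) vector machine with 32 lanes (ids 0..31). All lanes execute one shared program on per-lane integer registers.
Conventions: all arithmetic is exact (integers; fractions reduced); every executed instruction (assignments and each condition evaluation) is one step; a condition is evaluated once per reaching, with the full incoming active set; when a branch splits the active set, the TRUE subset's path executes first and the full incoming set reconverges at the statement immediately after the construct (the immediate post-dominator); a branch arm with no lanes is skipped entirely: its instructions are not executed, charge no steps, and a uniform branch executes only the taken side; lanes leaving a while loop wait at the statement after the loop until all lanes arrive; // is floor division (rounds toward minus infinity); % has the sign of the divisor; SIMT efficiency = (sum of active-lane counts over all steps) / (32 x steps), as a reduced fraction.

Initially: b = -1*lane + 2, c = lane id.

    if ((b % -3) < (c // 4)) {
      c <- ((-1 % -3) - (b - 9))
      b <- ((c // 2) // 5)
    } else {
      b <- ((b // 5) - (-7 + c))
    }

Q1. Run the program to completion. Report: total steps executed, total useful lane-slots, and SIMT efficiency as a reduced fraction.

Answer: 4 steps, 95 useful, 95/128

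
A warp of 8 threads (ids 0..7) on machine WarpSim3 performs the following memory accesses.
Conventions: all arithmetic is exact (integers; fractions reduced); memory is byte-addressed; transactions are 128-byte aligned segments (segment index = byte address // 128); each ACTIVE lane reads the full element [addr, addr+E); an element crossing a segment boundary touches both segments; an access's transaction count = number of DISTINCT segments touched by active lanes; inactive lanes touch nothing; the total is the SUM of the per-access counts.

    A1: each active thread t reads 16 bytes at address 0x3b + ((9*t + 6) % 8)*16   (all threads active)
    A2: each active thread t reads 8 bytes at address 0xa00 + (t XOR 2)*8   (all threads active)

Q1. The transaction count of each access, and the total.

A1: 2 transactions
A2: 1 transaction

Answer: 2,1; total 3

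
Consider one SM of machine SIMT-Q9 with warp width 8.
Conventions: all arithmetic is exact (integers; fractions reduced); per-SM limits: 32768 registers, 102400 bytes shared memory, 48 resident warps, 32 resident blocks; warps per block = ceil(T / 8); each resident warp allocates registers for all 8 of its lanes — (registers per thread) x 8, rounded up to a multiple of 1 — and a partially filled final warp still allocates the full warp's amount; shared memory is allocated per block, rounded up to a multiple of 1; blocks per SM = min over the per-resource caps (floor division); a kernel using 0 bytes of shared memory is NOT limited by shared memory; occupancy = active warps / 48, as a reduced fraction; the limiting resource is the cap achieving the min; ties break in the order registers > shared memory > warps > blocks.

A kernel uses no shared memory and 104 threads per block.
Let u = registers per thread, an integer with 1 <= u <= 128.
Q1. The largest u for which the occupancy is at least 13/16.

Answer: u = 105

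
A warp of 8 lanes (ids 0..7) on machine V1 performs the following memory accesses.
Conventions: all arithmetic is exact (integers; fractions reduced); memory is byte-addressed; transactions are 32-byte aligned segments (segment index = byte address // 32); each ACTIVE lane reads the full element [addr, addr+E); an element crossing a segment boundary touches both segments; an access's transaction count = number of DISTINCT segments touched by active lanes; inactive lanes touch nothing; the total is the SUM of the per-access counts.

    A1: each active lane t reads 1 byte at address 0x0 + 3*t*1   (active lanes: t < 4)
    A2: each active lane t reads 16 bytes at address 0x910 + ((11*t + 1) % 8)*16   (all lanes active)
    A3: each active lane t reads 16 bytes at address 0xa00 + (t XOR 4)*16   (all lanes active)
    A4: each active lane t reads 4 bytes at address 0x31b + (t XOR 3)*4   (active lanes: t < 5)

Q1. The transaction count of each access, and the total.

A1: 1 transaction
A2: 5 transactions
A3: 4 transactions
A4: 2 transactions

Answer: 1,5,4,2; total 12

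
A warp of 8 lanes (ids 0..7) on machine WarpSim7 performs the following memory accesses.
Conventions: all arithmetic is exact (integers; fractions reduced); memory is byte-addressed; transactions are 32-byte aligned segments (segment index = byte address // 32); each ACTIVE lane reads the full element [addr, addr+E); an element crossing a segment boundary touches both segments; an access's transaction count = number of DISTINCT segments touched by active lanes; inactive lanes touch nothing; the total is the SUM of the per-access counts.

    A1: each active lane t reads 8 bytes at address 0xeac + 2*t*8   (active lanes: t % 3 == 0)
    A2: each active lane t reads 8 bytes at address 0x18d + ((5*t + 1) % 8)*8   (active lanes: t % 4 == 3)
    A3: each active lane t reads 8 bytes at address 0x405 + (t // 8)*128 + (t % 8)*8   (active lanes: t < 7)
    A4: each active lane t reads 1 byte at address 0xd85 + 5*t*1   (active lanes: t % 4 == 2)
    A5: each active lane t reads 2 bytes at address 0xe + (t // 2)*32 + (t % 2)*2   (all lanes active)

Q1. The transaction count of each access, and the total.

A1: 4 transactions
A2: 2 transactions
A3: 2 transactions
A4: 2 transactions
A5: 4 transactions

Answer: 4,2,2,2,4; total 14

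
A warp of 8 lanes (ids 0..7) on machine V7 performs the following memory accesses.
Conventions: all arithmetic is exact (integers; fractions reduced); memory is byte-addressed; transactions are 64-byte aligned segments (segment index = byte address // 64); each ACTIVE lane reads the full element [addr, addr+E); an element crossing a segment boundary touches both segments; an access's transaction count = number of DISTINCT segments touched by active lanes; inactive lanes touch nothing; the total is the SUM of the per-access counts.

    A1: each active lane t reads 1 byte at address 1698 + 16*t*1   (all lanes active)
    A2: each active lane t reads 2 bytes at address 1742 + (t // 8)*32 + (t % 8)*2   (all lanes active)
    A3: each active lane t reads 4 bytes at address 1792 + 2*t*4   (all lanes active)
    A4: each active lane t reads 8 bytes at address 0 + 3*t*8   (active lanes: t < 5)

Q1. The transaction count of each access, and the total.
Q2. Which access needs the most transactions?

A1: 3 transactions
A2: 1 transaction
A3: 1 transaction
A4: 2 transactions

Answer: 3,1,1,2; total 7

Answer: A1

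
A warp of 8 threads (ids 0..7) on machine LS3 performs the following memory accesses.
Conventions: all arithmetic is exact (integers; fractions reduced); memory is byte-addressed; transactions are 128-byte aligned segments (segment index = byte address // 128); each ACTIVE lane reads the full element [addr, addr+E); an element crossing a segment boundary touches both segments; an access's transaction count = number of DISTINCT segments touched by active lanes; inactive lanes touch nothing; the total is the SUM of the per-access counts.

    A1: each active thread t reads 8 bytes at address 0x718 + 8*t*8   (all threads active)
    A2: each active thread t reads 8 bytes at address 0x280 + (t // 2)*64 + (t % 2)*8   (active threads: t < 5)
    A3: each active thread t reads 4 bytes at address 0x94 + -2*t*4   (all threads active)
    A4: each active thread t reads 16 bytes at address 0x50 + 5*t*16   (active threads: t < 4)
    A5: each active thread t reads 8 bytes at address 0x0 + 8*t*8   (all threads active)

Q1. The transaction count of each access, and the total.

A1: 4 transactions
A2: 2 transactions
A3: 2 transactions
A4: 3 transactions
A5: 4 transactions

Answer: 4,2,2,3,4; total 15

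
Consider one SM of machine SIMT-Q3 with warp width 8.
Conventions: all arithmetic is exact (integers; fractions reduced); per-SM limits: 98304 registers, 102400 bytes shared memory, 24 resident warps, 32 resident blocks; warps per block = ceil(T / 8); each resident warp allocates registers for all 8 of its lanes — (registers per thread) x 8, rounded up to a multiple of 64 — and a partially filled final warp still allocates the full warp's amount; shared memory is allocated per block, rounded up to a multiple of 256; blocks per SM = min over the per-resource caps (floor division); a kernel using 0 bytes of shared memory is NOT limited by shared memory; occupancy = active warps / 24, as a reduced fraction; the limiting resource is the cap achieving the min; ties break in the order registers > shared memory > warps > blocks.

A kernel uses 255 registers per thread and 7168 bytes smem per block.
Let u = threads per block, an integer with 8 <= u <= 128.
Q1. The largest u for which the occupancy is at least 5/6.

Answer: u = 96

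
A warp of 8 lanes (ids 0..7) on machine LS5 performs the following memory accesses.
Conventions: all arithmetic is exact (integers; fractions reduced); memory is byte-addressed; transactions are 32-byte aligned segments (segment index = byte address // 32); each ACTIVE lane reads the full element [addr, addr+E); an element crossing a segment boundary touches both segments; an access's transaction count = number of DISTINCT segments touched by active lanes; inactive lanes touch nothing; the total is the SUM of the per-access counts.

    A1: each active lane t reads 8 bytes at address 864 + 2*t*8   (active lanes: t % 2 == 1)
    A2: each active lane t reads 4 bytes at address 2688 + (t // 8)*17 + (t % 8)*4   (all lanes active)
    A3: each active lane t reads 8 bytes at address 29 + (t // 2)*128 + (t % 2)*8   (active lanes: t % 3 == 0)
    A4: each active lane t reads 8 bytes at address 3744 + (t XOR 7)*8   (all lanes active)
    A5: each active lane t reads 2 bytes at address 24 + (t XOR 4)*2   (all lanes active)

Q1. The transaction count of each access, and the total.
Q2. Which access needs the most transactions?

A1: 4 transactions
A2: 1 transaction
A3: 5 transactions
A4: 2 transactions
A5: 2 transactions

Answer: 4,1,5,2,2; total 14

Answer: A3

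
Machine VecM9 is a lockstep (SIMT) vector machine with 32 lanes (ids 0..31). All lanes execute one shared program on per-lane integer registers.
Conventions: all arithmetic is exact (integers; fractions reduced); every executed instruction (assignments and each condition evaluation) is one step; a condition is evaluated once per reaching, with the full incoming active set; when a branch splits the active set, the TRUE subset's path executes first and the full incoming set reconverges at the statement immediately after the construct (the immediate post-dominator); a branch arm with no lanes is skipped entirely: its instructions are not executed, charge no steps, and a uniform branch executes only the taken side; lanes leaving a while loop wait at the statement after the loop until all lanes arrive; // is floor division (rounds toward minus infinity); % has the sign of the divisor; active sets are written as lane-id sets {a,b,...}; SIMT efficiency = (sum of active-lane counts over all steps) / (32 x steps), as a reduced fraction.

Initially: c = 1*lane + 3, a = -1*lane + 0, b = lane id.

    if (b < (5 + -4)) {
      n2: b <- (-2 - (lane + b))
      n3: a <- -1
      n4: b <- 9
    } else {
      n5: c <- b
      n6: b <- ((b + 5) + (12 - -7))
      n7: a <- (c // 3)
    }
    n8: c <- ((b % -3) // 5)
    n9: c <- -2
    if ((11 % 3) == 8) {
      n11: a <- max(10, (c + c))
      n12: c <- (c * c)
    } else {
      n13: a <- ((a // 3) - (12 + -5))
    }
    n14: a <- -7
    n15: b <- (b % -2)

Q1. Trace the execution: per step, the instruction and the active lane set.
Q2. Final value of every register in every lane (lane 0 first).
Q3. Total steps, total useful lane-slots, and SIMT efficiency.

step 0: eval (b < (5 + -4))          {0,1,2,3,4,5,6,7,8,9,10,11,12,13,14,15,16,17,18,19,20,21,22,23,24,25,26,27,28,29,30,31}
step 1: b <- (-2 - (lane + b))       {0}
step 2: a <- -1                      {0}
step 3: b <- 9                       {0}
step 4: c <- b                       {1,2,3,4,5,6,7,8,9,10,11,12,13,14,15,16,17,18,19,20,21,22,23,24,25,26,27,28,29,30,31}
step 5: b <- ((b + 5) + (12 - -7))   {1,2,3,4,5,6,7,8,9,10,11,12,13,14,15,16,17,18,19,20,21,22,23,24,25,26,27,28,29,30,31}
step 6: a <- (c // 3)                {1,2,3,4,5,6,7,8,9,10,11,12,13,14,15,16,17,18,19,20,21,22,23,24,25,26,27,28,29,30,31}
step 7: c <- ((b % -3) // 5)         {0,1,2,3,4,5,6,7,8,9,10,11,12,13,14,15,16,17,18,19,20,21,22,23,24,25,26,27,28,29,30,31}
step 8: c <- -2                      {0,1,2,3,4,5,6,7,8,9,10,11,12,13,14,15,16,17,18,19,20,21,22,23,24,25,26,27,28,29,30,31}
step 9: eval ((11 % 3) == 8)         {0,1,2,3,4,5,6,7,8,9,10,11,12,13,14,15,16,17,18,19,20,21,22,23,24,25,26,27,28,29,30,31}
step 10: a <- ((a // 3) - (12 + -5))  {0,1,2,3,4,5,6,7,8,9,10,11,12,13,14,15,16,17,18,19,20,21,22,23,24,25,26,27,28,29,30,31}
step 11: a <- -7                      {0,1,2,3,4,5,6,7,8,9,10,11,12,13,14,15,16,17,18,19,20,21,22,23,24,25,26,27,28,29,30,31}
step 12: b <- (b % -2)                {0,1,2,3,4,5,6,7,8,9,10,11,12,13,14,15,16,17,18,19,20,21,22,23,24,25,26,27,28,29,30,31}

Answer: 13 steps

c: -2,-2,-2,-2,-2,-2,-2,-2,-2,-2,-2,-2,-2,-2,-2,-2,-2,-2,-2,-2,-2,-2,-2,-2,-2,-2,-2,-2,-2,-2,-2,-2
a: -7,-7,-7,-7,-7,-7,-7,-7,-7,-7,-7,-7,-7,-7,-7,-7,-7,-7,-7,-7,-7,-7,-7,-7,-7,-7,-7,-7,-7,-7,-7,-7
b: -1,-1,0,-1,0,-1,0,-1,0,-1,0,-1,0,-1,0,-1,0,-1,0,-1,0,-1,0,-1,0,-1,0,-1,0,-1,0,-1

steps = 13; useful = 320; efficiency = 320/416 = 10/13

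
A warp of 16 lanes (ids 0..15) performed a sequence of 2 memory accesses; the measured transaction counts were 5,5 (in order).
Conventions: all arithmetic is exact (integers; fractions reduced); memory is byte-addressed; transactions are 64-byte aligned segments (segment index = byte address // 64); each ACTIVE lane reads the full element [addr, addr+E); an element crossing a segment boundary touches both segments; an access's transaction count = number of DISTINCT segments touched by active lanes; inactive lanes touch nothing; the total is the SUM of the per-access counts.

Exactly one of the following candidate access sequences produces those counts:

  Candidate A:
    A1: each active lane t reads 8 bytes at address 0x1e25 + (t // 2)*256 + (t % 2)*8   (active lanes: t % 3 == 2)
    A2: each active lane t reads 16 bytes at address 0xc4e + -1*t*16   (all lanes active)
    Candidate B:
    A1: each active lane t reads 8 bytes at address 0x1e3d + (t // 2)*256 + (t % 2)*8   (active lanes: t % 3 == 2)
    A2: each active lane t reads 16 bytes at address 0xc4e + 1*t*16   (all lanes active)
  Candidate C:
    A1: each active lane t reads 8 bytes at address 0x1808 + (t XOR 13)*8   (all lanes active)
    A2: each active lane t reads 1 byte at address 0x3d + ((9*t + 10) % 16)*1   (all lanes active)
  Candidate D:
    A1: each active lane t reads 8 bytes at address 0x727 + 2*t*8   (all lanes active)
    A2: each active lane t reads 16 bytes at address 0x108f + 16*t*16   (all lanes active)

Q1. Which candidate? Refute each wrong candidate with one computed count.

B: A1 gives 8 transactions, not 5
C: A1 gives 3 transactions, not 5
D: A2 gives 16 transactions, not 5
A: all counts match (5,5)

Answer: A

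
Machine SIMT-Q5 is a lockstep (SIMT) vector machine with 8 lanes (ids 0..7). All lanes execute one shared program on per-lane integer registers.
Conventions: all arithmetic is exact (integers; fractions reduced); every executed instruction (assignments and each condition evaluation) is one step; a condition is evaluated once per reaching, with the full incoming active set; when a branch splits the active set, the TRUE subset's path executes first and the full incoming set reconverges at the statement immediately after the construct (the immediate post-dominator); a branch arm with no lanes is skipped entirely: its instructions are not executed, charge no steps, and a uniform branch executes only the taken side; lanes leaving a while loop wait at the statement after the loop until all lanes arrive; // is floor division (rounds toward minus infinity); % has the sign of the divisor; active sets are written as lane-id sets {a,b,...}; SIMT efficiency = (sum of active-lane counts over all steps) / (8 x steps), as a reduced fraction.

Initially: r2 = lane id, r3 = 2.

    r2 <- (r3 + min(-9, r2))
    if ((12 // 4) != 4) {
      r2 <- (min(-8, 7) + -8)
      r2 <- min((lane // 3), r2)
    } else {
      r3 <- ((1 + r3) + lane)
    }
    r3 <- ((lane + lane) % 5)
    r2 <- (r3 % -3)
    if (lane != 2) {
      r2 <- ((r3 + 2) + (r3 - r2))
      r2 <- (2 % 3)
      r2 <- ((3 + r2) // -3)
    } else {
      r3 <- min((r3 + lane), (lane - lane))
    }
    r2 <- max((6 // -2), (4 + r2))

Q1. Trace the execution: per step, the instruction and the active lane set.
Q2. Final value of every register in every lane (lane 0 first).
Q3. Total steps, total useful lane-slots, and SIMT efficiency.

step 0: r2 <- (r3 + min(-9, r2))     {0,1,2,3,4,5,6,7}
step 1: eval ((12 // 4) != 4)        {0,1,2,3,4,5,6,7}
step 2: r2 <- (min(-8, 7) + -8)      {0,1,2,3,4,5,6,7}
step 3: r2 <- min((lane // 3), r2)   {0,1,2,3,4,5,6,7}
step 4: r3 <- ((lane + lane) % 5)    {0,1,2,3,4,5,6,7}
step 5: r2 <- (r3 % -3)              {0,1,2,3,4,5,6,7}
step 6: eval (lane != 2)             {0,1,2,3,4,5,6,7}
step 7: r2 <- ((r3 + 2) + (r3 - r2)) {0,1,3,4,5,6,7}
step 8: r2 <- (2 % 3)                {0,1,3,4,5,6,7}
step 9: r2 <- ((3 + r2) // -3)       {0,1,3,4,5,6,7}
step 10: r3 <- min((r3 + lane), (lane - lane)) {2}
step 11: r2 <- max((6 // -2), (4 + r2)) {0,1,2,3,4,5,6,7}

Answer: 12 steps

r2: 2,2,2,2,2,2,2,2
r3: 0,2,0,1,3,0,2,4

steps = 12; useful = 86; efficiency = 86/96 = 43/48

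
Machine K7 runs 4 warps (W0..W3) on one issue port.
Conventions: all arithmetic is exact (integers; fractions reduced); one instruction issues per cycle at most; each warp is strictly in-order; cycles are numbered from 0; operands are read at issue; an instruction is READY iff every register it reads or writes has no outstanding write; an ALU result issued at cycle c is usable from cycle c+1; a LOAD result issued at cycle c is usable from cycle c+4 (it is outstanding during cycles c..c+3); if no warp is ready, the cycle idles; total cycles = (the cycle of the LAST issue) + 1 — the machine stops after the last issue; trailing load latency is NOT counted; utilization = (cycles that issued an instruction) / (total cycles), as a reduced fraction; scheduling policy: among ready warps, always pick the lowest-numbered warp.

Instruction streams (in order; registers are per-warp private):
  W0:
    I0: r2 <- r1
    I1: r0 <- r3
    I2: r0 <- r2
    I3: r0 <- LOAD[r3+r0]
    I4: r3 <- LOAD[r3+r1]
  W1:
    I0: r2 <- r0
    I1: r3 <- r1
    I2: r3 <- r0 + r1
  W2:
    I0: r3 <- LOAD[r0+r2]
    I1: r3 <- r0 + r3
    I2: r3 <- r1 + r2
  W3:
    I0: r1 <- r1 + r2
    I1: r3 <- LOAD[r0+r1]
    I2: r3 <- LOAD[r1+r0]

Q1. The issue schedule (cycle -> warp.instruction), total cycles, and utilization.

cycle 0: W0.I0
cycle 1: W0.I1
cycle 2: W0.I2
cycle 3: W0.I3
cycle 4: W0.I4
cycle 5: W1.I0
cycle 6: W1.I1
cycle 7: W1.I2
cycle 8: W2.I0
cycle 9: W3.I0
cycle 10: W3.I1
cycle 11: idle
cycle 12: W2.I1
cycle 13: W2.I2
cycle 14: W3.I2

Answer: 15 cycles, utilization 14/15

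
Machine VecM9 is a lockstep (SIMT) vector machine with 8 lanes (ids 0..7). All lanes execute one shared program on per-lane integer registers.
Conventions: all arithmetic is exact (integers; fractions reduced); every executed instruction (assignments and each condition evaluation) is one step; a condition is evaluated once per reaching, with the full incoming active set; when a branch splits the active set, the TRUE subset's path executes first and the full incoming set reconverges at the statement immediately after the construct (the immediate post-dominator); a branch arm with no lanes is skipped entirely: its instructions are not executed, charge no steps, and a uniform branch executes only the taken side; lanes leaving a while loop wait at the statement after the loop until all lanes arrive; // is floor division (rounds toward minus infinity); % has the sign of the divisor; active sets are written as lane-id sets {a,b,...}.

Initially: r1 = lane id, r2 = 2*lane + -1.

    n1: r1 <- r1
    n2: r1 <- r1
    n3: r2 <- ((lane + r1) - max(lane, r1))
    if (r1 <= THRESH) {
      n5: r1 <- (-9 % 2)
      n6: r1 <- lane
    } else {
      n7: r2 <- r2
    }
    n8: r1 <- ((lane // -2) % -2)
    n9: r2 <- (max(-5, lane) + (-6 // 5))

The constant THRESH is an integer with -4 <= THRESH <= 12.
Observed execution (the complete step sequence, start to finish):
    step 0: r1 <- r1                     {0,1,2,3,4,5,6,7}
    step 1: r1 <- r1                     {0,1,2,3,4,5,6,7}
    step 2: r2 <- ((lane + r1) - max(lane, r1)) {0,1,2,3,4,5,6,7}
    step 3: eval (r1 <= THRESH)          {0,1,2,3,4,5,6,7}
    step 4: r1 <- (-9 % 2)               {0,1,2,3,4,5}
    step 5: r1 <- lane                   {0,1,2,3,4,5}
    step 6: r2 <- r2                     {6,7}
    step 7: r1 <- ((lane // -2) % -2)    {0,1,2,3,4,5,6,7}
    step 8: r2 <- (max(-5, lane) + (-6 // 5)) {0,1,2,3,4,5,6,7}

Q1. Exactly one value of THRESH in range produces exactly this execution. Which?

Answer: THRESH = 5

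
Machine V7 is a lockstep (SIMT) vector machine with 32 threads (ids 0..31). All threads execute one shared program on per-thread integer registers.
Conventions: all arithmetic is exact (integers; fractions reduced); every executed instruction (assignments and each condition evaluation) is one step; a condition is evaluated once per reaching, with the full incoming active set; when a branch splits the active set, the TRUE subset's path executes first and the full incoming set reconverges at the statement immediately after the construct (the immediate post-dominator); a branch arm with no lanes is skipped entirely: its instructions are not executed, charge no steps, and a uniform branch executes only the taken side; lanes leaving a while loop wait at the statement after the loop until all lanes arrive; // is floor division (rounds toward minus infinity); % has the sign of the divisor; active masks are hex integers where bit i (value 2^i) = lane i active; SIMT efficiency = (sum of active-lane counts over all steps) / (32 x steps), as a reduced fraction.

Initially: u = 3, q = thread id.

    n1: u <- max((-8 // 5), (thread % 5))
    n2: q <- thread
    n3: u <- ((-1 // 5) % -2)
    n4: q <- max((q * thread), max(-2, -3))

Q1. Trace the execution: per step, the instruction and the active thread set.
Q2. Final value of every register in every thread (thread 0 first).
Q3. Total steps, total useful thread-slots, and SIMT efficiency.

step 0: u <- max((-8 // 5), (thread % 5)) 0xffffffff
step 1: q <- thread                  0xffffffff
step 2: u <- ((-1 // 5) % -2)        0xffffffff
step 3: q <- max((q * thread), max(-2, -3)) 0xffffffff

Answer: 4 steps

u: -1,-1,-1,-1,-1,-1,-1,-1,-1,-1,-1,-1,-1,-1,-1,-1,-1,-1,-1,-1,-1,-1,-1,-1,-1,-1,-1,-1,-1,-1,-1,-1
q: 0,1,4,9,16,25,36,49,64,81,100,121,144,169,196,225,256,289,324,361,400,441,484,529,576,625,676,729,784,841,900,961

steps = 4; useful = 128; efficiency = 128/128 = 1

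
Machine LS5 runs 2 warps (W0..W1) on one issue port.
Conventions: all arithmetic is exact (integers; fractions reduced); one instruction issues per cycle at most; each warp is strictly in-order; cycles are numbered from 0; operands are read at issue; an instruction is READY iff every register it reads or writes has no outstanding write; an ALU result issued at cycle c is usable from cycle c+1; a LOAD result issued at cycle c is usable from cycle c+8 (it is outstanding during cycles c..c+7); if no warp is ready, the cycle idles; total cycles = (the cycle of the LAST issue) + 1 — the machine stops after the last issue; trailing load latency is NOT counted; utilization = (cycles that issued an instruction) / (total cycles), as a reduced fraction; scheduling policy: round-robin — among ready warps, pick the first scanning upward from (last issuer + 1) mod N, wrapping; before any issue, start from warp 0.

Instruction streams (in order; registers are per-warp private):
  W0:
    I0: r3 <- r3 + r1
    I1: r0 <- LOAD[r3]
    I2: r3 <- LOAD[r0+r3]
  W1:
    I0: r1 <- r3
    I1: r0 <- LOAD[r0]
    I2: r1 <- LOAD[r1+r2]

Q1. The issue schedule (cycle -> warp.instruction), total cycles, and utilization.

cycle 0: W0.I0
cycle 1: W1.I0
cycle 2: W0.I1
cycle 3: W1.I1
cycle 4: W1.I2
cycle 5: idle
cycle 6: idle
cycle 7: idle
cycle 8: idle
cycle 9: idle
cycle 10: W0.I2

Answer: 11 cycles, utilization 6/11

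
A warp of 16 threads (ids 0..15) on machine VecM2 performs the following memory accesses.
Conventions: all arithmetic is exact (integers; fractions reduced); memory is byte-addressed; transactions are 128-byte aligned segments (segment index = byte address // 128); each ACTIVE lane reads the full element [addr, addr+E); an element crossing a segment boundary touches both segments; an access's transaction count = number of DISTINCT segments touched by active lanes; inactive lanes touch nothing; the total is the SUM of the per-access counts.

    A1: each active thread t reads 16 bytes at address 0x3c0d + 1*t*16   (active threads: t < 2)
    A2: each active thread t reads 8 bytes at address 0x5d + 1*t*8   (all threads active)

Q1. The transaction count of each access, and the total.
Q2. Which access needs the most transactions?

A1: 1 transaction
A2: 2 transactions

Answer: 1,2; total 3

Answer: A2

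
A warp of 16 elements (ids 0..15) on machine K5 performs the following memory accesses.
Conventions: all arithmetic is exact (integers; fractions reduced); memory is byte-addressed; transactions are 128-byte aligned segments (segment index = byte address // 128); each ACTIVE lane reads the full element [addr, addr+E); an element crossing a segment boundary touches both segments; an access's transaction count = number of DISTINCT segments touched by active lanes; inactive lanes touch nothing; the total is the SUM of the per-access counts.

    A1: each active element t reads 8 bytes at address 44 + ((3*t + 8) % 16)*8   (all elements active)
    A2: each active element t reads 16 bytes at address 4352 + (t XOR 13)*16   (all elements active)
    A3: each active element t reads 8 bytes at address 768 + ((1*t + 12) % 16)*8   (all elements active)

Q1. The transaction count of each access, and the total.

A1: 2 transactions
A2: 2 transactions
A3: 1 transaction

Answer: 2,2,1; total 5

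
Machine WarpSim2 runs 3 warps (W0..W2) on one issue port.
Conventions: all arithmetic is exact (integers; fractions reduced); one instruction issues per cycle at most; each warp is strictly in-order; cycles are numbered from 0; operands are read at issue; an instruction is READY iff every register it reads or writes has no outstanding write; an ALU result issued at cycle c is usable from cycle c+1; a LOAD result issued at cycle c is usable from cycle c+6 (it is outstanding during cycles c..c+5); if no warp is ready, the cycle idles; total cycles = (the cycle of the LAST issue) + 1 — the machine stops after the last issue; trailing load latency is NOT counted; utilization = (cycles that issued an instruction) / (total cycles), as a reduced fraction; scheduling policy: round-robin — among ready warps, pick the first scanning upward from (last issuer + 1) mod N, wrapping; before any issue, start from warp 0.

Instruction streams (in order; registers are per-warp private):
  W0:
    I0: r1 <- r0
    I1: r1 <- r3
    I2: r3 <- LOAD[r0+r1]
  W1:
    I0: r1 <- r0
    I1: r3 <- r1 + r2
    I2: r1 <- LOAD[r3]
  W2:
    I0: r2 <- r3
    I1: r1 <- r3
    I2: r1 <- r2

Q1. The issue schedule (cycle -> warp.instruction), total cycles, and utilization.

cycle 0: W0.I0
cycle 1: W1.I0
cycle 2: W2.I0
cycle 3: W0.I1
cycle 4: W1.I1
cycle 5: W2.I1
cycle 6: W0.I2
cycle 7: W1.I2
cycle 8: W2.I2

Answer: 9 cycles, utilization 1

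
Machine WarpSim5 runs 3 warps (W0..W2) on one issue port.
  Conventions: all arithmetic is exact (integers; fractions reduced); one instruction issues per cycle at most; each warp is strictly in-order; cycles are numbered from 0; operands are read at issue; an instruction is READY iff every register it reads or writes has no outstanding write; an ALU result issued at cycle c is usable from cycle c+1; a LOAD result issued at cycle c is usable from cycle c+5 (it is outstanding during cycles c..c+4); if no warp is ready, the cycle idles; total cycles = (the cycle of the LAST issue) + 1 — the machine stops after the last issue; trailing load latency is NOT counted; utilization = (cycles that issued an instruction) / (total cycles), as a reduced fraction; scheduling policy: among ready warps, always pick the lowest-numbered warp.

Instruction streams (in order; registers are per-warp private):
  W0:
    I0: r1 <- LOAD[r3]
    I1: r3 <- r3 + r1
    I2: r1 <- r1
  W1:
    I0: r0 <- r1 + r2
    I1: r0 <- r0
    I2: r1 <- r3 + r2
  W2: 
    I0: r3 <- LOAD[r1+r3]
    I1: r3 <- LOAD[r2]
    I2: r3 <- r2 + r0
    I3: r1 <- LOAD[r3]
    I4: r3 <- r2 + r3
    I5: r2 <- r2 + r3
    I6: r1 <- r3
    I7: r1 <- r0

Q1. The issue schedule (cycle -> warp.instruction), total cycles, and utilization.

cycle 0: W0.I0
cycle 1: W1.I0
cycle 2: W1.I1
cycle 3: W1.I2
cycle 4: W2.I0
cycle 5: W0.I1
cycle 6: W0.I2
cycle 7: idle
cycle 8: idle
cycle 9: W2.I1
cycle 10: idle
cycle 11: idle
cycle 12: idle
cycle 13: idle
cycle 14: W2.I2
cycle 15: W2.I3
cycle 16: W2.I4
cycle 17: W2.I5
cycle 18: idle
cycle 19: idle
cycle 20: W2.I6
cycle 21: W2.I7

Answer: 22 cycles, utilization 7/11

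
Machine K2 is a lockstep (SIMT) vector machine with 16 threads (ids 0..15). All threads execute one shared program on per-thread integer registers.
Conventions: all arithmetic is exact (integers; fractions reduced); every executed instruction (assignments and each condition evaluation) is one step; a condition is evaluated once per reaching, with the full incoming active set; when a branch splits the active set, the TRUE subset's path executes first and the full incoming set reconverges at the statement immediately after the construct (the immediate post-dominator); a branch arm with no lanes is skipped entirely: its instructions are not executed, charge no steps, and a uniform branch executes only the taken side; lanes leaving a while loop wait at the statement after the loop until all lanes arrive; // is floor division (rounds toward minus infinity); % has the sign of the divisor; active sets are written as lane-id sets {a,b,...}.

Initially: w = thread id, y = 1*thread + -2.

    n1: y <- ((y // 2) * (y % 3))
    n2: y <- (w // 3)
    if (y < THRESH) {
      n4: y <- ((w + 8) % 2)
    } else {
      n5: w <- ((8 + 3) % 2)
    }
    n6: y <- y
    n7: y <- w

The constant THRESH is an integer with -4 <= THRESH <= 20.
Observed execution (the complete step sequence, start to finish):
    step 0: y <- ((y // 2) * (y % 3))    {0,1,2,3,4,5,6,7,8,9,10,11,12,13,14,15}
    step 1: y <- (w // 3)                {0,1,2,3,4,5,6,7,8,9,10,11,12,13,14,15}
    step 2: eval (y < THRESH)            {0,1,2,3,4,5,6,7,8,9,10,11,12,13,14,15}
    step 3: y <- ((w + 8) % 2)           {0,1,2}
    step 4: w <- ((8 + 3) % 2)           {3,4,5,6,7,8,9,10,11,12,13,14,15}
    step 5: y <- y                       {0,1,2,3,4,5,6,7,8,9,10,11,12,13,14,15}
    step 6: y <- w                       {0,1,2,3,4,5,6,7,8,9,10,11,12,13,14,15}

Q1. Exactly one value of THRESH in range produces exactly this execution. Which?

Answer: THRESH = 1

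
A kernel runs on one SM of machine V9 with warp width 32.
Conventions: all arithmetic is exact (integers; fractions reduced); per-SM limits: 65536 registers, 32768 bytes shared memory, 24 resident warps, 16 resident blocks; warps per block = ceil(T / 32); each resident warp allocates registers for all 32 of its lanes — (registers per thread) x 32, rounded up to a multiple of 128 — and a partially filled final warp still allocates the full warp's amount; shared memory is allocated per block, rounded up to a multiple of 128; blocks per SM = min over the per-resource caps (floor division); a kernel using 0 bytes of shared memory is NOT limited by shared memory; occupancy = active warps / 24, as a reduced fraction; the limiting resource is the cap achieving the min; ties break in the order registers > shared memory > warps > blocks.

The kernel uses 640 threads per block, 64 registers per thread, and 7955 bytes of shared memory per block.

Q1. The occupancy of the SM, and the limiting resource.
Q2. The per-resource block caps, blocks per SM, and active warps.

Answer: occupancy 5/6, limited by registers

registers: 1 block
shared memory: 4 blocks
warps: 1 block
blocks: 16 blocks

Answer: 1 block, 20 active warps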